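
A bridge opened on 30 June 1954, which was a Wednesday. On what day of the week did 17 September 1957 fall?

Tuesday

June 30, 1954 → June 30, 1955: 365 days.
June 30, 1955 → June 30, 1956: 366 days (1956 is a leap year).
June 30, 1956 → June 30, 1957: 365 days.
June 1957: 30 − 30 = 0 days remain.
Then July (31), August (31): 31 + 31 = 62 days.
September 1–17, 1957: 17 days.
Residual: 79 days.
Total: 1175 days.
1175 mod 7 = 6, so 6 days after Wednesday is Tuesday.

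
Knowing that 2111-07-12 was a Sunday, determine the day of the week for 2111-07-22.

Wednesday

Within July 2111: 22 − 12 = 10 days.
10 mod 7 = 3, so 3 days after Sunday is Wednesday.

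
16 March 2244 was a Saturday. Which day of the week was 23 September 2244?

Monday

March 2244: 31 − 16 = 15 days remain.
Then April (30), May (31), June (30), July (31), August (31): 30 + 31 + 30 + 31 + 31 = 153 days.
September 1–23, 2244: 23 days.
Total: 15 + 153 + 23 = 191 days.
191 mod 7 = 2, so 2 days after Saturday is Monday.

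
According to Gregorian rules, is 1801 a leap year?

1801 is not a leap year.

No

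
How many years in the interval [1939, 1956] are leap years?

5

Years divisible by 4 in [1939, 1956]: 1940, 1944, 1948, 1952, 1956.
No century exceptions apply. Count: 5.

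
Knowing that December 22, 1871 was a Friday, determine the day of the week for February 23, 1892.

From December 22, 1871 to December 22, 1891: 20 years, of which 5 contain a Feb 29 — 15×365 + 5×366 = 7305 days.
December 1891: 31 − 22 = 9 days remain.
Then January (31): 31 days.
February 1–23, 1892: 23 days (1892 is a leap year).
Residual: 63 days.
Total: 7368 days.
7368 mod 7 = 4, so 4 days after Friday is Tuesday.

Tuesday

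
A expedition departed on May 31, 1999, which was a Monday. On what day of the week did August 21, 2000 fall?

May 31, 1999 → May 31, 2000: 366 days (2000 is a leap year (divisible by 400)).
May 2000: 31 − 31 = 0 days remain.
Then June (30), July (31): 30 + 31 = 61 days.
August 1–21, 2000: 21 days.
Residual: 82 days.
Total: 448 days.
448 is a multiple of 7, so August 21, 2000 falls on the same weekday: Monday.

Monday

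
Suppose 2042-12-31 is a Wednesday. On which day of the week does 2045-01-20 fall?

Friday

Day-of-year of December 31, 2042: 365.
Day-of-year of January 20, 2045: 20.
2042 has 365 days, so 365 − 365 = 0 days remain in 2042.
Full years: 2043: 365; 2044: 366. Sum = 731.
Total: 0 + 731 + 20 = 751 days.
751 mod 7 = 2, so 2 days after Wednesday is Friday.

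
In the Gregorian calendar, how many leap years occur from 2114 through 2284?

Years divisible by 4: 2116, 2120, …, 2284 — 43 in all.
Of these, 2200 is divisible by 100 but not 400, so not leap.
Leap years: 43 − 1 = 42.

42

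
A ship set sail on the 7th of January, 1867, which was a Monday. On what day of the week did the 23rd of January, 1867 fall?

Wednesday

Within January 1867: 23 − 7 = 16 days.
16 mod 7 = 2, so 2 days after Monday is Wednesday.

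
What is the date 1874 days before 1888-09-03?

1883-07-18

Count 1874 days before September 3, 1888:
July 18, 1883 → July 18, 1884: 366 days (1884 is a leap year).
July 18, 1884 → July 18, 1885: 365 days.
July 18, 1885 → July 18, 1886: 365 days.
July 18, 1886 → July 18, 1887: 365 days.
July 18, 1887 → July 18, 1888: 366 days (1888 is a leap year).
July 1888: 31 − 18 = 13 days remain.
Then August (31): 31 days.
September 1–3, 1888: 3 days.
Residual: 47 days.
Total: 1874 days.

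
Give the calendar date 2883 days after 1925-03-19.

1933-02-08

Count 2883 days after March 19, 1925:
Day-of-year of March 19, 1925: 78.
Day-of-year of February 8, 1933: 39.
1925 has 365 days, so 365 − 78 = 287 days remain in 1925.
Full years 1926–1932: 5 common + 2 leap = 5×365 + 2×366 = 2557 days.
Total: 287 + 2557 + 39 = 2883 days.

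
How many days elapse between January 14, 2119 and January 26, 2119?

Within January 2119: 26 − 14 = 12 days.

12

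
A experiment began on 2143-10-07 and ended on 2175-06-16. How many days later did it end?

11575

From October 7, 2143 to October 7, 2174: 31 years, of which 8 contain a Feb 29 — 23×365 + 8×366 = 11323 days.
October 2174: 31 − 7 = 24 days remain.
Then November (30), December (31), January (31), February 2175 (28), March (31), April (30), May (31): 30 + 31 + 31 + 28 + 31 + 30 + 31 = 212 days.
June 1–16, 2175: 16 days.
Residual: 252 days.
Total: 11575 days.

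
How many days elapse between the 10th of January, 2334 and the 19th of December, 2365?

From January 10, 2334 to January 10, 2365: 31 years, of which 8 contain a Feb 29 — 23×365 + 8×366 = 11323 days.
January 2365: 31 − 10 = 21 days remain.
Then 10 full months totalling 303 days.
December 1–19, 2365: 19 days.
Residual: 343 days.
Total: 11666 days.

11666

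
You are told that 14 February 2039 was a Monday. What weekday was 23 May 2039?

February 2039: 28 − 14 = 14 days remain (2039 is not a leap year, so February has 28 days).
Then March (31), April (30): 31 + 30 = 61 days.
May 1–23, 2039: 23 days.
Total: 14 + 61 + 23 = 98 days.
98 is a multiple of 7, so 23 May 2039 falls on the same weekday: Monday.

Monday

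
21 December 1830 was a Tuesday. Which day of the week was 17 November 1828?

Monday

Count forward from the earlier date (November 17, 1828) to the later (December 21, 1830):
Day-of-year of November 17, 1828: 322.
Day-of-year of December 21, 1830: 355.
1828 has 366 days, so 366 − 322 = 44 days remain in 1828.
Full years: 1829: 365. Sum = 365.
Total: 44 + 365 + 355 = 764 days.
764 mod 7 = 1, so 1 day before Tuesday is Monday.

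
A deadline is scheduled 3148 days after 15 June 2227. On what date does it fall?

27 January 2236

Count 3148 days after June 15, 2227:
From June 15, 2227 to June 15, 2235: 8 years, of which 2 contain a Feb 29 — 6×365 + 2×366 = 2922 days.
June 2235: 30 − 15 = 15 days remain.
Then July (31), August (31), September (30), October (31), November (30), December (31): 31 + 31 + 30 + 31 + 30 + 31 = 184 days.
January 1–27, 2236: 27 days.
Residual: 226 days.
Total: 3148 days.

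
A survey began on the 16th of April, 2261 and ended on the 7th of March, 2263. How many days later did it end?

April 16, 2261 → April 16, 2262: 365 days.
April 2262: 30 − 16 = 14 days remain.
Then 10 full months totalling 304 days.
March 1–7, 2263: 7 days.
Residual: 325 days.
Total: 690 days.

690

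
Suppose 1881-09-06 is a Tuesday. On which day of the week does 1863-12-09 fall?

Count forward from the earlier date (December 9, 1863) to the later (September 6, 1881):
From December 9, 1863 to December 9, 1880: 17 years, of which 5 contain a Feb 29 — 12×365 + 5×366 = 6210 days.
December 1880: 31 − 9 = 22 days remain.
Then January (31), February 1881 (28), March (31), April (30), May (31), June (30), July (31), August (31): 31 + 28 + 31 + 30 + 31 + 30 + 31 + 31 = 243 days.
September 1–6, 1881: 6 days.
Residual: 271 days.
Total: 6481 days.
6481 mod 7 = 6, so 6 days before Tuesday is Wednesday.

Wednesday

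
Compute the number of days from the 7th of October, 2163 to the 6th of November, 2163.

30

October 2163: 31 − 7 = 24 days remain.
November 1–6, 2163: 6 days.
Total: 24 + 6 = 30 days.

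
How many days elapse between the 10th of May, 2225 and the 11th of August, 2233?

3015

Day-of-year of May 10, 2225: 130.
Day-of-year of August 11, 2233: 223.
2225 has 365 days, so 365 − 130 = 235 days remain in 2225.
Full years 2226–2232: 5 common + 2 leap = 5×365 + 2×366 = 2557 days.
Total: 235 + 2557 + 223 = 3015 days.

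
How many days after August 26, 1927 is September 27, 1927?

August 1927: 31 − 26 = 5 days remain.
September 1–27, 1927: 27 days.
Total: 5 + 27 = 32 days.

32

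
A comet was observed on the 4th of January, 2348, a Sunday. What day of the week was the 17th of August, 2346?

Count forward from the earlier date (August 17, 2346) to the later (January 4, 2348):
August 2346: 31 − 17 = 14 days remain.
Then 16 full months totalling 487 days.
January 1–4, 2348: 4 days.
Total: 14 + 487 + 4 = 505 days.
505 mod 7 = 1, so 1 day before Sunday is Saturday.

Saturday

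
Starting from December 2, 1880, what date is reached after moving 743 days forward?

December 15, 1882

Count 743 days after December 2, 1880:
December 1880: 31 − 2 = 29 days remain.
Then 23 full months totalling 699 days.
December 1–15, 1882: 15 days.
Total: 29 + 699 + 15 = 743 days.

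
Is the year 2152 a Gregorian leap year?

Yes

2152 is a leap year.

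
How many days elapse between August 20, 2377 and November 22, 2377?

94

August 2377: 31 − 20 = 11 days remain.
Then September (30), October (31): 30 + 31 = 61 days.
November 1–22, 2377: 22 days.
Total: 11 + 61 + 22 = 94 days.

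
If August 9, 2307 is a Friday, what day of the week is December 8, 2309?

Wednesday

August 9, 2307 → August 9, 2308: 366 days (2308 is a leap year).
August 9, 2308 → August 9, 2309: 365 days.
August 2309: 31 − 9 = 22 days remain.
Then September (30), October (31), November (30): 30 + 31 + 30 = 91 days.
December 1–8, 2309: 8 days.
Residual: 121 days.
Total: 852 days.
852 mod 7 = 5, so 5 days after Friday is Wednesday.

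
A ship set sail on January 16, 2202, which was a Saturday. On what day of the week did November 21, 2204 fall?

January 16, 2202 → January 16, 2203: 365 days.
January 16, 2203 → January 16, 2204: 365 days.
January 2204: 31 − 16 = 15 days remain.
Then 9 full months totalling 274 days.
November 1–21, 2204: 21 days.
Residual: 310 days.
Total: 1040 days.
1040 mod 7 = 4, so 4 days after Saturday is Wednesday.

Wednesday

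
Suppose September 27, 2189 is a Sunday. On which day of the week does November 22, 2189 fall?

September 2189: 30 − 27 = 3 days remain.
Then October (31): 31 days.
November 1–22, 2189: 22 days.
Total: 3 + 31 + 22 = 56 days.
56 is a multiple of 7, so November 22, 2189 falls on the same weekday: Sunday.

Sunday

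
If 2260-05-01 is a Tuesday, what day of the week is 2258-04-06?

Count forward from the earlier date (April 6, 2258) to the later (May 1, 2260):
Day-of-year of April 6, 2258: 96.
Day-of-year of May 1, 2260: 122.
2258 has 365 days, so 365 − 96 = 269 days remain in 2258.
Full years: 2259: 365. Sum = 365.
Total: 269 + 365 + 122 = 756 days.
756 is a multiple of 7, so 2258-04-06 falls on the same weekday: Tuesday.

Tuesday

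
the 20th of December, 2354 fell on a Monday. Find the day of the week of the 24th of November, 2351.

Count forward from the earlier date (November 24, 2351) to the later (December 20, 2354):
November 24, 2351 → November 24, 2352: 366 days (2352 is a leap year).
November 24, 2352 → November 24, 2353: 365 days.
November 24, 2353 → November 24, 2354: 365 days.
November 2354: 30 − 24 = 6 days remain.
December 1–20, 2354: 20 days.
Residual: 26 days.
Total: 1122 days.
1122 mod 7 = 2, so 2 days before Monday is Saturday.

Saturday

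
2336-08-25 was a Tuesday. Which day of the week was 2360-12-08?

Thursday

Day-of-year of August 25, 2336: 238.
Day-of-year of December 8, 2360: 343.
2336 has 366 days, so 366 − 238 = 128 days remain in 2336.
Full years 2337–2359: 18 common + 5 leap = 18×365 + 5×366 = 8400 days.
Total: 128 + 8400 + 343 = 8871 days.
8871 mod 7 = 2, so 2 days after Tuesday is Thursday.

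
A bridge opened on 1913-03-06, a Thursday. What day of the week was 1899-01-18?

Count forward from the earlier date (January 18, 1899) to the later (March 6, 1913):
From January 18, 1899 to January 18, 1913: 14 years, of which 3 contain a Feb 29 — 11×365 + 3×366 = 5113 days.
(1900 is not a leap year (divisible by 100 but not 400).)
January 1913: 31 − 18 = 13 days remain.
Then February 1913 (28): 28 days.
March 1–6, 1913: 6 days.
Residual: 47 days.
Total: 5160 days.
5160 mod 7 = 1, so 1 day before Thursday is Wednesday.

Wednesday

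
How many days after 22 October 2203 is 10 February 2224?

Day-of-year of October 22, 2203: 295.
Day-of-year of February 10, 2224: 41.
2203 has 365 days, so 365 − 295 = 70 days remain in 2203.
Full years 2204–2223: 15 common + 5 leap = 15×365 + 5×366 = 7305 days.
Total: 70 + 7305 + 41 = 7416 days.

7416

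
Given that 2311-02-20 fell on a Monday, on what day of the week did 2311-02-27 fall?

Within February 2311: 27 − 20 = 7 days.
7 is a multiple of 7, so 2311-02-27 falls on the same weekday: Monday.

Monday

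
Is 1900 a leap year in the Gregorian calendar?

No

1900 is not a leap year (divisible by 100 but not 400).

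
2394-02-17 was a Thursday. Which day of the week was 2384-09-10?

Count forward from the earlier date (September 10, 2384) to the later (February 17, 2394):
Day-of-year of September 10, 2384: 254.
Day-of-year of February 17, 2394: 48.
2384 has 366 days, so 366 − 254 = 112 days remain in 2384.
Full years 2385–2393: 7 common + 2 leap = 7×365 + 2×366 = 3287 days.
Total: 112 + 3287 + 48 = 3447 days.
3447 mod 7 = 3, so 3 days before Thursday is Monday.

Monday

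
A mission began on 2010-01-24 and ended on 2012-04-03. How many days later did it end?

January 2010: 31 − 24 = 7 days remain.
Then 26 full months totalling 790 days.
April 1–3, 2012: 3 days.
Total: 7 + 790 + 3 = 800 days.

800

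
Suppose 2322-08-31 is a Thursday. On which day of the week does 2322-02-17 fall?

Friday

Count forward from the earlier date (February 17, 2322) to the later (August 31, 2322):
February 2322: 28 − 17 = 11 days remain (2322 is not a leap year, so February has 28 days).
Then March (31), April (30), May (31), June (30), July (31): 31 + 30 + 31 + 30 + 31 = 153 days.
August 1–31, 2322: 31 days.
Total: 11 + 153 + 31 = 195 days.
195 mod 7 = 6, so 6 days before Thursday is Friday.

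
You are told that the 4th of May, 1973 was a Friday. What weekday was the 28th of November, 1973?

Wednesday

May 1973: 31 − 4 = 27 days remain.
Then June (30), July (31), August (31), September (30), October (31): 30 + 31 + 31 + 30 + 31 = 153 days.
November 1–28, 1973: 28 days.
Total: 27 + 153 + 28 = 208 days.
208 mod 7 = 5, so 5 days after Friday is Wednesday.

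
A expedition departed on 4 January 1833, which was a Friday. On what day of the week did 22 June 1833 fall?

Saturday

January 1833: 31 − 4 = 27 days remain.
Then February 1833 (28), March (31), April (30), May (31): 28 + 31 + 30 + 31 = 120 days.
June 1–22, 1833: 22 days.
Total: 27 + 120 + 22 = 169 days.
169 mod 7 = 1, so 1 day after Friday is Saturday.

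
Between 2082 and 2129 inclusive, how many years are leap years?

11

Years divisible by 4 in [2082, 2129]: 2084, 2088, 2092, 2096, 2100, 2104, 2108, 2112, 2116, 2120, 2124, 2128.
Of these, 2100 is divisible by 100 but not 400, so not leap.
Leap years: 12 − 1 = 11.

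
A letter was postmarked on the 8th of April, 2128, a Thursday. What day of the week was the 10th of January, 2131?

Wednesday

April 8, 2128 → April 8, 2129: 365 days.
April 8, 2129 → April 8, 2130: 365 days.
April 2130: 30 − 8 = 22 days remain.
Then May (31), June (30), July (31), August (31), September (30), October (31), November (30), December (31): 31 + 30 + 31 + 31 + 30 + 31 + 30 + 31 = 245 days.
January 1–10, 2131: 10 days.
Residual: 277 days.
Total: 1007 days.
1007 mod 7 = 6, so 6 days after Thursday is Wednesday.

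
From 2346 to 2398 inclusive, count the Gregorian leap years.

Years divisible by 4: 2348, 2352, …, 2396 — 13 in all.
No century exceptions apply. Count: 13.

13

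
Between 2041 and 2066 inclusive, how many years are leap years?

6

Years divisible by 4 in [2041, 2066]: 2044, 2048, 2052, 2056, 2060, 2064.
No century exceptions apply. Count: 6.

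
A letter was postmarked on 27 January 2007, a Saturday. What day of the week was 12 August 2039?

From January 27, 2007 to January 27, 2039: 32 years, of which 8 contain a Feb 29 — 24×365 + 8×366 = 11688 days.
January 2039: 31 − 27 = 4 days remain.
Then February 2039 (28), March (31), April (30), May (31), June (30), July (31): 28 + 31 + 30 + 31 + 30 + 31 = 181 days.
August 1–12, 2039: 12 days.
Residual: 197 days.
Total: 11885 days.
11885 mod 7 = 6, so 6 days after Saturday is Friday.

Friday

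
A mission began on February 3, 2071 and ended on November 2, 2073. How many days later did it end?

1003

Day-of-year of February 3, 2071: 34.
Day-of-year of November 2, 2073: 306.
2071 has 365 days, so 365 − 34 = 331 days remain in 2071.
Full years: 2072: 366. Sum = 366.
Total: 331 + 366 + 306 = 1003 days.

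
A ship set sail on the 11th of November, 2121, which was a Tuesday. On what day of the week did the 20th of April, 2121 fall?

Count forward from the earlier date (April 20, 2121) to the later (November 11, 2121):
April 2121: 30 − 20 = 10 days remain.
Then May (31), June (30), July (31), August (31), September (30), October (31): 31 + 30 + 31 + 31 + 30 + 31 = 184 days.
November 1–11, 2121: 11 days.
Total: 10 + 184 + 11 = 205 days.
205 mod 7 = 2, so 2 days before Tuesday is Sunday.

Sunday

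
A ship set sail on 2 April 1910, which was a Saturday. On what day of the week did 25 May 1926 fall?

Day-of-year of April 2, 1910: 92.
Day-of-year of May 25, 1926: 145.
1910 has 365 days, so 365 − 92 = 273 days remain in 1910.
Full years 1911–1925: 11 common + 4 leap = 11×365 + 4×366 = 5479 days.
Total: 273 + 5479 + 145 = 5897 days.
5897 mod 7 = 3, so 3 days after Saturday is Tuesday.

Tuesday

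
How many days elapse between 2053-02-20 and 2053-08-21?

182

February 2053: 28 − 20 = 8 days remain (2053 is not a leap year, so February has 28 days).
Then March (31), April (30), May (31), June (30), July (31): 31 + 30 + 31 + 30 + 31 = 153 days.
August 1–21, 2053: 21 days.
Total: 8 + 153 + 21 = 182 days.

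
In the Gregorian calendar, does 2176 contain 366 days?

Yes

2176 is a leap year.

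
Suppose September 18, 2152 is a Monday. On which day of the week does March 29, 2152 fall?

Wednesday

Count forward from the earlier date (March 29, 2152) to the later (September 18, 2152):
March 2152: 31 − 29 = 2 days remain.
Then April (30), May (31), June (30), July (31), August (31): 30 + 31 + 30 + 31 + 31 = 153 days.
September 1–18, 2152: 18 days.
Total: 2 + 153 + 18 = 173 days.
173 mod 7 = 5, so 5 days before Monday is Wednesday.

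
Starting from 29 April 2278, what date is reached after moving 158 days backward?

22 November 2277

Count 158 days before April 29, 2278:
November 2277: 30 − 22 = 8 days remain.
Then December (31), January (31), February 2278 (28), March (31): 31 + 31 + 28 + 31 = 121 days.
April 1–29, 2278: 29 days.
Residual: 158 days.
Total: 158 days.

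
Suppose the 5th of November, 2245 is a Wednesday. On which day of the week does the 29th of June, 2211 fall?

Count forward from the earlier date (June 29, 2211) to the later (November 5, 2245):
From June 29, 2211 to June 29, 2245: 34 years, of which 9 contain a Feb 29 — 25×365 + 9×366 = 12419 days.
June 2245: 30 − 29 = 1 day remains.
Then July (31), August (31), September (30), October (31): 31 + 31 + 30 + 31 = 123 days.
November 1–5, 2245: 5 days.
Residual: 129 days.
Total: 12548 days.
12548 mod 7 = 4, so 4 days before Wednesday is Saturday.

Saturday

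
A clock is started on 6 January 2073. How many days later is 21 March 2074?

439

January 2073: 31 − 6 = 25 days remain.
Then 13 full months totalling 393 days.
March 1–21, 2074: 21 days.
Total: 25 + 393 + 21 = 439 days.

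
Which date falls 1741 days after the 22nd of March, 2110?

the 27th of December, 2114

Count 1741 days after March 22, 2110:
March 22, 2110 → March 22, 2111: 365 days.
March 22, 2111 → March 22, 2112: 366 days (2112 is a leap year).
March 22, 2112 → March 22, 2113: 365 days.
March 22, 2113 → March 22, 2114: 365 days.
March 2114: 31 − 22 = 9 days remain.
Then April (30), May (31), June (30), July (31), August (31), September (30), October (31), November (30): 30 + 31 + 30 + 31 + 31 + 30 + 31 + 30 = 244 days.
December 1–27, 2114: 27 days.
Residual: 280 days.
Total: 1741 days.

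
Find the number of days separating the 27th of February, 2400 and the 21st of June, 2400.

115

February 2400: 29 − 27 = 2 days remain (2400 is a leap year (divisible by 400), so February has 29 days).
Then March (31), April (30), May (31): 31 + 30 + 31 = 92 days.
June 1–21, 2400: 21 days.
Total: 2 + 92 + 21 = 115 days.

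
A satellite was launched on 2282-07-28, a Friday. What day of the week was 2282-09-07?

Thursday

July 2282: 31 − 28 = 3 days remain.
Then August (31): 31 days.
September 1–7, 2282: 7 days.
Total: 3 + 31 + 7 = 41 days.
41 mod 7 = 6, so 6 days after Friday is Thursday.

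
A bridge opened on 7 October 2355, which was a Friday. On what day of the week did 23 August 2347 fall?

Saturday

Count forward from the earlier date (August 23, 2347) to the later (October 7, 2355):
Day-of-year of August 23, 2347: 235.
Day-of-year of October 7, 2355: 280.
2347 has 365 days, so 365 − 235 = 130 days remain in 2347.
Full years 2348–2354: 5 common + 2 leap = 5×365 + 2×366 = 2557 days.
Total: 130 + 2557 + 280 = 2967 days.
2967 mod 7 = 6, so 6 days before Friday is Saturday.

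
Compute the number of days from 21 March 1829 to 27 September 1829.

March 1829: 31 − 21 = 10 days remain.
Then April (30), May (31), June (30), July (31), August (31): 30 + 31 + 30 + 31 + 31 = 153 days.
September 1–27, 1829: 27 days.
Total: 10 + 153 + 27 = 190 days.

190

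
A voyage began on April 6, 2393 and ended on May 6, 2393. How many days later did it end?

April 2393: 30 − 6 = 24 days remain.
May 1–6, 2393: 6 days.
Total: 24 + 6 = 30 days.

30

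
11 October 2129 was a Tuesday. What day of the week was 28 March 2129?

Count forward from the earlier date (March 28, 2129) to the later (October 11, 2129):
March 2129: 31 − 28 = 3 days remain.
Then April (30), May (31), June (30), July (31), August (31), September (30): 30 + 31 + 30 + 31 + 31 + 30 = 183 days.
October 1–11, 2129: 11 days.
Total: 3 + 183 + 11 = 197 days.
197 mod 7 = 1, so 1 day before Tuesday is Monday.

Monday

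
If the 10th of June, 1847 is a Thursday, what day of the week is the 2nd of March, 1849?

Friday

Day-of-year of June 10, 1847: 161.
Day-of-year of March 2, 1849: 61.
1847 has 365 days, so 365 − 161 = 204 days remain in 1847.
Full years: 1848: 366. Sum = 366.
Total: 204 + 366 + 61 = 631 days.
631 mod 7 = 1, so 1 day after Thursday is Friday.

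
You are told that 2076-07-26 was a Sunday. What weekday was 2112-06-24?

Friday

From July 26, 2076 to July 26, 2111: 35 years, of which 7 contain a Feb 29 — 28×365 + 7×366 = 12782 days.
(2100 is not a leap year (divisible by 100 but not 400).)
July 2111: 31 − 26 = 5 days remain.
Then 10 full months totalling 305 days.
June 1–24, 2112: 24 days.
Residual: 334 days.
Total: 13116 days.
13116 mod 7 = 5, so 5 days after Sunday is Friday.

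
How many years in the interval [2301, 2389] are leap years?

22

Years divisible by 4: 2304, 2308, …, 2388 — 22 in all.
No century exceptions apply. Count: 22.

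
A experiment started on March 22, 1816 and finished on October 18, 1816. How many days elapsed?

210

March 1816: 31 − 22 = 9 days remain.
Then April (30), May (31), June (30), July (31), August (31), September (30): 30 + 31 + 30 + 31 + 31 + 30 = 183 days.
October 1–18, 1816: 18 days.
Total: 9 + 183 + 18 = 210 days.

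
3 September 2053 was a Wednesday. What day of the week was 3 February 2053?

Count forward from the earlier date (February 3, 2053) to the later (September 3, 2053):
February 2053: 28 − 3 = 25 days remain (2053 is not a leap year, so February has 28 days).
Then March (31), April (30), May (31), June (30), July (31), August (31): 31 + 30 + 31 + 30 + 31 + 31 = 184 days.
September 1–3, 2053: 3 days.
Total: 25 + 184 + 3 = 212 days.
212 mod 7 = 2, so 2 days before Wednesday is Monday.

Monday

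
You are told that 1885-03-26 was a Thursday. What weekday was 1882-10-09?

Monday

Count forward from the earlier date (October 9, 1882) to the later (March 26, 1885):
Day-of-year of October 9, 1882: 282.
Day-of-year of March 26, 1885: 85.
1882 has 365 days, so 365 − 282 = 83 days remain in 1882.
Full years: 1883: 365; 1884: 366. Sum = 731.
Total: 83 + 731 + 85 = 899 days.
899 mod 7 = 3, so 3 days before Thursday is Monday.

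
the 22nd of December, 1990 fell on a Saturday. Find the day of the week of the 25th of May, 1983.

Count forward from the earlier date (May 25, 1983) to the later (December 22, 1990):
From May 25, 1983 to May 25, 1990: 7 years, of which 2 contain a Feb 29 — 5×365 + 2×366 = 2557 days.
May 1990: 31 − 25 = 6 days remain.
Then June (30), July (31), August (31), September (30), October (31), November (30): 30 + 31 + 31 + 30 + 31 + 30 = 183 days.
December 1–22, 1990: 22 days.
Residual: 211 days.
Total: 2768 days.
2768 mod 7 = 3, so 3 days before Saturday is Wednesday.

Wednesday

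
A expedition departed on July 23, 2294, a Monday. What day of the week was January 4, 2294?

Count forward from the earlier date (January 4, 2294) to the later (July 23, 2294):
January 2294: 31 − 4 = 27 days remain.
Then February 2294 (28), March (31), April (30), May (31), June (30): 28 + 31 + 30 + 31 + 30 = 150 days.
July 1–23, 2294: 23 days.
Total: 27 + 150 + 23 = 200 days.
200 mod 7 = 4, so 4 days before Monday is Thursday.

Thursday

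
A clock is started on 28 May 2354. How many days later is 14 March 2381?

Day-of-year of May 28, 2354: 148.
Day-of-year of March 14, 2381: 73.
2354 has 365 days, so 365 − 148 = 217 days remain in 2354.
Full years 2355–2380: 19 common + 7 leap = 19×365 + 7×366 = 9497 days.
Total: 217 + 9497 + 73 = 9787 days.

9787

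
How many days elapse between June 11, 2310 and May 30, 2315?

Day-of-year of June 11, 2310: 162.
Day-of-year of May 30, 2315: 150.
2310 has 365 days, so 365 − 162 = 203 days remain in 2310.
Full years: 2311: 365; 2312: 366; 2313: 365; 2314: 365. Sum = 1461.
Total: 203 + 1461 + 150 = 1814 days.

1814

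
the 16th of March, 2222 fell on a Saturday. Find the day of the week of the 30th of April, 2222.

Tuesday

March 2222: 31 − 16 = 15 days remain.
April 1–30, 2222: 30 days.
Total: 15 + 30 = 45 days.
45 mod 7 = 3, so 3 days after Saturday is Tuesday.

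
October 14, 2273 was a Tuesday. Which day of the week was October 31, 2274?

Saturday

October 2273: 31 − 14 = 17 days remain.
Then 11 full months totalling 334 days.
October 1–31, 2274: 31 days.
Total: 17 + 334 + 31 = 382 days.
382 mod 7 = 4, so 4 days after Tuesday is Saturday.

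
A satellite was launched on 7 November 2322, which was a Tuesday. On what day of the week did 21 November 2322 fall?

Within November 2322: 21 − 7 = 14 days.
14 is a multiple of 7, so 21 November 2322 falls on the same weekday: Tuesday.

Tuesday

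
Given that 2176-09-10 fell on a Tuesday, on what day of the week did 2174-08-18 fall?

Count forward from the earlier date (August 18, 2174) to the later (September 10, 2176):
August 2174: 31 − 18 = 13 days remain.
Then 24 full months totalling 731 days.
September 1–10, 2176: 10 days.
Total: 13 + 731 + 10 = 754 days.
754 mod 7 = 5, so 5 days before Tuesday is Thursday.

Thursday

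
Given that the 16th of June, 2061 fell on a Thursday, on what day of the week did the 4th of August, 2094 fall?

Wednesday

From June 16, 2061 to June 16, 2094: 33 years, of which 8 contain a Feb 29 — 25×365 + 8×366 = 12053 days.
June 2094: 30 − 16 = 14 days remain.
Then July (31): 31 days.
August 1–4, 2094: 4 days.
Residual: 49 days.
Total: 12102 days.
12102 mod 7 = 6, so 6 days after Thursday is Wednesday.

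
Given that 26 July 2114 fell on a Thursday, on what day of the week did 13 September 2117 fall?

Monday

Day-of-year of July 26, 2114: 207.
Day-of-year of September 13, 2117: 256.
2114 has 365 days, so 365 − 207 = 158 days remain in 2114.
Full years: 2115: 365; 2116: 366. Sum = 731.
Total: 158 + 731 + 256 = 1145 days.
1145 mod 7 = 4, so 4 days after Thursday is Monday.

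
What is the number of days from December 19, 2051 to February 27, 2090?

13950

From December 19, 2051 to December 19, 2089: 38 years, of which 10 contain a Feb 29 — 28×365 + 10×366 = 13880 days.
December 2089: 31 − 19 = 12 days remain.
Then January (31): 31 days.
February 1–27, 2090: 27 days (2090 is not a leap year).
Residual: 70 days.
Total: 13950 days.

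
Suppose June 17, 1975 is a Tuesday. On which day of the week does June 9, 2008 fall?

From June 17, 1975 to June 17, 2007: 32 years, of which 8 contain a Feb 29 — 24×365 + 8×366 = 11688 days.
(2000 is a leap year (divisible by 400).)
June 2007: 30 − 17 = 13 days remain.
Then 11 full months totalling 336 days.
June 1–9, 2008: 9 days.
Residual: 358 days.
Total: 12046 days.
12046 mod 7 = 6, so 6 days after Tuesday is Monday.

Monday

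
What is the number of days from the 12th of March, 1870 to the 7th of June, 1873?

1183

Day-of-year of March 12, 1870: 71.
Day-of-year of June 7, 1873: 158.
1870 has 365 days, so 365 − 71 = 294 days remain in 1870.
Full years: 1871: 365; 1872: 366. Sum = 731.
Total: 294 + 731 + 158 = 1183 days.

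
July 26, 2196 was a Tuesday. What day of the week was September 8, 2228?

Day-of-year of July 26, 2196: 208.
Day-of-year of September 8, 2228: 252.
2196 has 366 days, so 366 − 208 = 158 days remain in 2196.
Full years 2197–2227: 25 common + 6 leap = 25×365 + 6×366 = 11321 days.
Total: 158 + 11321 + 252 = 11731 days.
11731 mod 7 = 6, so 6 days after Tuesday is Monday.

Monday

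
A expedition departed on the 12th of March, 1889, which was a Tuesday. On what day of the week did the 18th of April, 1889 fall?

March 1889: 31 − 12 = 19 days remain.
April 1–18, 1889: 18 days.
Total: 19 + 18 = 37 days.
37 mod 7 = 2, so 2 days after Tuesday is Thursday.

Thursday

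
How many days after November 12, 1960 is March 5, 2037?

27872

From November 12, 1960 to November 12, 2036: 76 years, of which 19 contain a Feb 29 — 57×365 + 19×366 = 27759 days.
(2000 is a leap year (divisible by 400).)
November 2036: 30 − 12 = 18 days remain.
Then December (31), January (31), February 2037 (28): 31 + 31 + 28 = 90 days.
March 1–5, 2037: 5 days.
Residual: 113 days.
Total: 27872 days.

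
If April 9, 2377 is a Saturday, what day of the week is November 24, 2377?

Thursday

April 2377: 30 − 9 = 21 days remain.
Then May (31), June (30), July (31), August (31), September (30), October (31): 31 + 30 + 31 + 31 + 30 + 31 = 184 days.
November 1–24, 2377: 24 days.
Total: 21 + 184 + 24 = 229 days.
229 mod 7 = 5, so 5 days after Saturday is Thursday.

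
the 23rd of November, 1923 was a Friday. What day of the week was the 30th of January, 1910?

Count forward from the earlier date (January 30, 1910) to the later (November 23, 1923):
From January 30, 1910 to January 30, 1923: 13 years, of which 3 contain a Feb 29 — 10×365 + 3×366 = 4748 days.
January 1923: 31 − 30 = 1 day remains.
Then 9 full months totalling 273 days.
November 1–23, 1923: 23 days.
Residual: 297 days.
Total: 5045 days.
5045 mod 7 = 5, so 5 days before Friday is Sunday.

Sunday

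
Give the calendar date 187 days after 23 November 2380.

29 May 2381

Count 187 days after November 23, 2380:
Day-of-year of November 23, 2380: 328.
Day-of-year of May 29, 2381: 149.
2380 has 366 days, so 366 − 328 = 38 days remain in 2380.
Total: 38 + 149 = 187 days.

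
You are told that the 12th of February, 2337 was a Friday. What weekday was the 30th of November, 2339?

Day-of-year of February 12, 2337: 43.
Day-of-year of November 30, 2339: 334.
2337 has 365 days, so 365 − 43 = 322 days remain in 2337.
Full years: 2338: 365. Sum = 365.
Total: 322 + 365 + 334 = 1021 days.
1021 mod 7 = 6, so 6 days after Friday is Thursday.

Thursday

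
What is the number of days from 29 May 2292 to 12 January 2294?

May 2292: 31 − 29 = 2 days remain.
Then 19 full months totalling 579 days.
January 1–12, 2294: 12 days.
Total: 2 + 579 + 12 = 593 days.

593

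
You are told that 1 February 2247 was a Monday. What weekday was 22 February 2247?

Within February 2247: 22 − 1 = 21 days.
21 is a multiple of 7, so 22 February 2247 falls on the same weekday: Monday.

Monday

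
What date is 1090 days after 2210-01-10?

2213-01-04

Count 1090 days after January 10, 2210:
Day-of-year of January 10, 2210: 10.
Day-of-year of January 4, 2213: 4.
2210 has 365 days, so 365 − 10 = 355 days remain in 2210.
Full years: 2211: 365; 2212: 366. Sum = 731.
Total: 355 + 731 + 4 = 1090 days.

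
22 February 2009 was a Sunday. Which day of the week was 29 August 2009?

February 2009: 28 − 22 = 6 days remain (2009 is not a leap year, so February has 28 days).
Then March (31), April (30), May (31), June (30), July (31): 31 + 30 + 31 + 30 + 31 = 153 days.
August 1–29, 2009: 29 days.
Total: 6 + 153 + 29 = 188 days.
188 mod 7 = 6, so 6 days after Sunday is Saturday.

Saturday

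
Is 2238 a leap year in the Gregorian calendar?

No

2238 is not a leap year.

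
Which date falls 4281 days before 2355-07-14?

2343-10-24

Count 4281 days before July 14, 2355:
Day-of-year of October 24, 2343: 297.
Day-of-year of July 14, 2355: 195.
2343 has 365 days, so 365 − 297 = 68 days remain in 2343.
Full years 2344–2354: 8 common + 3 leap = 8×365 + 3×366 = 4018 days.
Total: 68 + 4018 + 195 = 4281 days.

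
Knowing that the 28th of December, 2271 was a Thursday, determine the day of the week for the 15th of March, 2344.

From December 28, 2271 to December 28, 2343: 72 years, of which 17 contain a Feb 29 — 55×365 + 17×366 = 26297 days.
(2300 is not a leap year (divisible by 100 but not 400).)
December 2343: 31 − 28 = 3 days remain.
Then January (31), February 2344 (29): 31 + 29 = 60 days.
March 1–15, 2344: 15 days.
Residual: 78 days.
Total: 26375 days.
26375 mod 7 = 6, so 6 days after Thursday is Wednesday.

Wednesday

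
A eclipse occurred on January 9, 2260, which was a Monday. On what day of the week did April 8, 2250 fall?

Count forward from the earlier date (April 8, 2250) to the later (January 9, 2260):
Day-of-year of April 8, 2250: 98.
Day-of-year of January 9, 2260: 9.
2250 has 365 days, so 365 − 98 = 267 days remain in 2250.
Full years 2251–2259: 7 common + 2 leap = 7×365 + 2×366 = 3287 days.
Total: 267 + 3287 + 9 = 3563 days.
3563 is a multiple of 7, so April 8, 2250 falls on the same weekday: Monday.

Monday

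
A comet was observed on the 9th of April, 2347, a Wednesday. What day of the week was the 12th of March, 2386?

Wednesday

Day-of-year of April 9, 2347: 99.
Day-of-year of March 12, 2386: 71.
2347 has 365 days, so 365 − 99 = 266 days remain in 2347.
Full years 2348–2385: 28 common + 10 leap = 28×365 + 10×366 = 13880 days.
Total: 266 + 13880 + 71 = 14217 days.
14217 is a multiple of 7, so the 12th of March, 2386 falls on the same weekday: Wednesday.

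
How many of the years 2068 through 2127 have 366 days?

14

Years divisible by 4: 2068, 2072, …, 2124 — 15 in all.
Of these, 2100 is divisible by 100 but not 400, so not leap.
Leap years: 15 − 1 = 14.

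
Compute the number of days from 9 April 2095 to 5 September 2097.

880

April 9, 2095 → April 9, 2096: 366 days (2096 is a leap year).
April 9, 2096 → April 9, 2097: 365 days.
April 2097: 30 − 9 = 21 days remain.
Then May (31), June (30), July (31), August (31): 31 + 30 + 31 + 31 = 123 days.
September 1–5, 2097: 5 days.
Residual: 149 days.
Total: 880 days.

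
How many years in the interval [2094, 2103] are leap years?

Years divisible by 4 in [2094, 2103]: 2096, 2100.
Of these, 2100 is divisible by 100 but not 400, so not leap.
Leap years: 2 − 1 = 1.

1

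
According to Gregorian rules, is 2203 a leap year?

No

2203 is not a leap year.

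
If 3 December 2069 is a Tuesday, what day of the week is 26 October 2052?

Saturday

Count forward from the earlier date (October 26, 2052) to the later (December 3, 2069):
From October 26, 2052 to October 26, 2069: 17 years, of which 4 contain a Feb 29 — 13×365 + 4×366 = 6209 days.
October 2069: 31 − 26 = 5 days remain.
Then November (30): 30 days.
December 1–3, 2069: 3 days.
Residual: 38 days.
Total: 6247 days.
6247 mod 7 = 3, so 3 days before Tuesday is Saturday.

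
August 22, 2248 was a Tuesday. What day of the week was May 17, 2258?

From August 22, 2248 to August 22, 2257: 9 years, of which 2 contain a Feb 29 — 7×365 + 2×366 = 3287 days.
August 2257: 31 − 22 = 9 days remain.
Then September (30), October (31), November (30), December (31), January (31), February 2258 (28), March (31), April (30): 30 + 31 + 30 + 31 + 31 + 28 + 31 + 30 = 242 days.
May 1–17, 2258: 17 days.
Residual: 268 days.
Total: 3555 days.
3555 mod 7 = 6, so 6 days after Tuesday is Monday.

Monday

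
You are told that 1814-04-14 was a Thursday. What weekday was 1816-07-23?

Tuesday

April 1814: 30 − 14 = 16 days remain.
Then 26 full months totalling 792 days.
July 1–23, 1816: 23 days.
Total: 16 + 792 + 23 = 831 days.
831 mod 7 = 5, so 5 days after Thursday is Tuesday.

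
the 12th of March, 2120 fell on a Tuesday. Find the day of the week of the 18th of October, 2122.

Sunday

March 12, 2120 → March 12, 2121: 365 days.
March 12, 2121 → March 12, 2122: 365 days.
March 2122: 31 − 12 = 19 days remain.
Then April (30), May (31), June (30), July (31), August (31), September (30): 30 + 31 + 30 + 31 + 31 + 30 = 183 days.
October 1–18, 2122: 18 days.
Residual: 220 days.
Total: 950 days.
950 mod 7 = 5, so 5 days after Tuesday is Sunday.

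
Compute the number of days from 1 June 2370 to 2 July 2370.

June 2370: 30 − 1 = 29 days remain.
July 1–2, 2370: 2 days.
Total: 29 + 2 = 31 days.

31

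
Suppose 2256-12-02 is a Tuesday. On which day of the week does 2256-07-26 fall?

Saturday

Count forward from the earlier date (July 26, 2256) to the later (December 2, 2256):
July 2256: 31 − 26 = 5 days remain.
Then August (31), September (30), October (31), November (30): 31 + 30 + 31 + 30 = 122 days.
December 1–2, 2256: 2 days.
Total: 5 + 122 + 2 = 129 days.
129 mod 7 = 3, so 3 days before Tuesday is Saturday.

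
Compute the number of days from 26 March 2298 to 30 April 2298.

35

March 2298: 31 − 26 = 5 days remain.
April 1–30, 2298: 30 days.
Total: 5 + 30 = 35 days.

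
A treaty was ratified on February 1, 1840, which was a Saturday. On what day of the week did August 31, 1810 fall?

Friday

Count forward from the earlier date (August 31, 1810) to the later (February 1, 1840):
From August 31, 1810 to August 31, 1839: 29 years, of which 7 contain a Feb 29 — 22×365 + 7×366 = 10592 days.
August 1839: 31 − 31 = 0 days remain.
Then September (30), October (31), November (30), December (31), January (31): 30 + 31 + 30 + 31 + 31 = 153 days.
February 1, 1840: 1 day (1840 is a leap year).
Residual: 154 days.
Total: 10746 days.
10746 mod 7 = 1, so 1 day before Saturday is Friday.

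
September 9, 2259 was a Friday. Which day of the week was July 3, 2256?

Count forward from the earlier date (July 3, 2256) to the later (September 9, 2259):
July 3, 2256 → July 3, 2257: 365 days.
July 3, 2257 → July 3, 2258: 365 days.
July 3, 2258 → July 3, 2259: 365 days.
July 2259: 31 − 3 = 28 days remain.
Then August (31): 31 days.
September 1–9, 2259: 9 days.
Residual: 68 days.
Total: 1163 days.
1163 mod 7 = 1, so 1 day before Friday is Thursday.

Thursday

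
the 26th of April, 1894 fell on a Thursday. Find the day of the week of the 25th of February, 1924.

From April 26, 1894 to April 26, 1923: 29 years, of which 6 contain a Feb 29 — 23×365 + 6×366 = 10591 days.
(1900 is not a leap year (divisible by 100 but not 400).)
April 1923: 30 − 26 = 4 days remain.
Then 9 full months totalling 276 days.
February 1–25, 1924: 25 days (1924 is a leap year).
Residual: 305 days.
Total: 10896 days.
10896 mod 7 = 4, so 4 days after Thursday is Monday.

Monday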